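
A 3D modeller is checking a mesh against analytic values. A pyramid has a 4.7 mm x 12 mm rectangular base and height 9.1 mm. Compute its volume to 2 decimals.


Shape: rectangular pyramid
Base: 4.7 mm x 12 mm, Height h = 9.1 mm
Formula: V = (1/3) * base_area * h
base_area = 4.7 * 12 = 56.4
base_area * h = 56.4 * 9.1 = 513.24
V = 513.24 / 3
V = 171.08
171.08 mm^3


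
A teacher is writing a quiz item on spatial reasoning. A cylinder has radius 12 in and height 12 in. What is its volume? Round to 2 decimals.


Shape: cylinder
Radius r = 12 in, Height h = 12 in
Formula: V = pi * r^2 * h
r^2 = 144
V = pi * 144 * 12
V = 1728 * pi
V = 5428.67
5428.67 in^3


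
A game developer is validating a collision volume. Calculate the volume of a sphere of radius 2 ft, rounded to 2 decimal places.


Shape: sphere
Radius r = 2 ft
Formula: V = (4/3) * pi * r^3
r^3 = 8
(4/3) * 8 = 10.666667
V = 10.666667 * pi
V = 33.51
33.51 ft^3


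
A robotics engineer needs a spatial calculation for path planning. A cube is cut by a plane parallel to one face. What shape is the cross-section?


Solid: cube
Cutting plane: parallel to one face
Visualize the intersection of the plane with the solid's surface.
The boundary of the cut region is a square.
square


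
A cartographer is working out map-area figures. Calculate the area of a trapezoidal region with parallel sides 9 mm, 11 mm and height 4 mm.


Shape: trapezoid
Parallel sides a = 9 mm, b = 11 mm; Height h = 4 mm
Formula: A = (a + b) * h / 2
a + b = 9 + 11 = 20
A = 20 * 4 / 2
A = 80 / 2
A = 40
40 mm^2


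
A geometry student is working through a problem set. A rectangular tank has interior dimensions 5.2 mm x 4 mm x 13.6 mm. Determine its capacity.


Shape: rectangular prism
l = 5.2 mm, w = 4 mm, h = 13.6 mm
Formula: V = l * w * h
V = 5.2 * 4 * 13.6
V = 20.8 * 13.6
V = 282.88
282.88 mm^3


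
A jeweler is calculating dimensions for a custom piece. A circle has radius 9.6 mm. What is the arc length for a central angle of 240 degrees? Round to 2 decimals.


Shape: circular arc
Radius r = 9.6 mm, Angle = 240 degrees
Formula: L = (angle/360) * 2 * pi * r
2 * pi * r = 19.2 * pi
L = (240/360) * 19.2 * pi
L = 12.8 * pi
L = 40.21
40.21 mm


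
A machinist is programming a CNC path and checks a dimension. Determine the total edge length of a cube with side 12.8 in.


Shape: cube
Side s = 12.8 in
A cube has 12 edges, all equal.
Formula: total edge length = 12 * s
Total = 12 * 12.8
Total = 153.6
153.6 in


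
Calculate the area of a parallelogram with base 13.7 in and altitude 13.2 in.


Shape: parallelogram
Base b = 13.7 in, Height h = 13.2 in
Formula: A = b * h
A = 13.7 * 13.2
A = 180.84
180.84 in^2


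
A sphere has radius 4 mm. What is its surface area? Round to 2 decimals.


Shape: sphere
Radius r = 4 mm
Formula: SA = 4 * pi * r^2
r^2 = 16
SA = 4 * pi * 16
SA = 64 * pi
SA = 201.06
201.06 mm^2


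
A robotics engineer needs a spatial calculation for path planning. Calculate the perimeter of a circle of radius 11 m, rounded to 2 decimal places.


Shape: circle
Radius r = 11 m
Formula: C = 2 * pi * r
C = 2 * pi * 11
C = 22 * pi
C = 69.12
69.12 m


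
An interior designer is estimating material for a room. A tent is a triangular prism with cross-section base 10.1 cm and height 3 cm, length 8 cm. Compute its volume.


Shape: triangular prism
Triangle base = 10.1 cm, triangle height = 3 cm, prism length L = 8 cm
Formula: V = (1/2 * b * h_tri) * L
Cross-section area = 0.5 * 10.1 * 3 = 15.15
V = 15.15 * 8
V = 121.2
121.2 cm^3


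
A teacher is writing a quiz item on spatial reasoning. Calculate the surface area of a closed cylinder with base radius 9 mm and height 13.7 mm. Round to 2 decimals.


Shape: closed cylinder
Radius r = 9 mm, Height h = 13.7 mm
Formula: SA = 2*pi*r^2 + 2*pi*r*h = 2*pi*r*(r + h)
r + h = 22.7
2 * r * (r + h) = 2 * 9 * 22.7 = 408.6
SA = 408.6 * pi
SA = 1283.65
1283.65 mm^2


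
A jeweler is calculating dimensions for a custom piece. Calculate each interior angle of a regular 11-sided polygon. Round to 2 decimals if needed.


Shape: regular hendecagon (11 sides)
Formula: interior angle = (n - 2) * 180 / n
(n - 2) = 9
(n - 2) * 180 = 1620
angle = 1620 / 11
angle = 147.27
147.27 degrees


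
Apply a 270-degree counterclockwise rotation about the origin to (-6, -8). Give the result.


Transformation: rotation about the origin
Original point: (-6, -8)
Rule for 270 deg counterclockwise: (x, y) -> (y, -x)
Apply: (-6, -8) -> (-8, 6)
(-8, 6)


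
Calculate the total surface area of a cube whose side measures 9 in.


Shape: cube
Side s = 9 in
A cube has 6 square faces.
Formula: SA = 6 * s^2
s^2 = 81
SA = 6 * 81
SA = 486
486 in^2


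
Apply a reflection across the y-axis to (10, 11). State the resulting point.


Transformation: reflection
Original point: (10, 11)
Rule for reflection over the y-axis: (x, y) -> (-x, y)
Apply: (10, 11) -> (-10, 11)
(-10, 11)


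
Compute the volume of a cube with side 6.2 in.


Shape: cube
Side s = 6.2 in
Formula: V = s^3
V = 6.2 * 6.2 * 6.2
V = 38.44 * 6.2
V = 238.328
238.328 in^3


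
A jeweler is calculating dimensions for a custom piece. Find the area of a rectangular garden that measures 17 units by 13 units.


Shape: rectangle
Length l = 17 units, Width w = 13 units
Formula: A = l * w
A = 17 * 13
A = 221
221 units^2


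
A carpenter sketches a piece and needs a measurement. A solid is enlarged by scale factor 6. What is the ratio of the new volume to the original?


Linear scale factor k = 6
Rule: under a linear scaling by k, volumes scale by k^3.
k^3 = 6 * 6 * 6
k^3 = 36 * 6
k^3 = 216
Volume scales by a factor of 216.
216 (dimensionless)


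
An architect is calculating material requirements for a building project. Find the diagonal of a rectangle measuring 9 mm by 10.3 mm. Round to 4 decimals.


Shape: rectangle (diagonal via Pythagoras)
Sides: 9 mm and 10.3 mm
Formula: d = sqrt(l^2 + w^2)
l^2 = 81, w^2 = 106.09
l^2 + w^2 = 187.09
d = sqrt(187.09)
d = 13.6781
13.6781 mm


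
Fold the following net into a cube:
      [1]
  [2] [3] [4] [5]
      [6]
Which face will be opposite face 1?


Net: cross layout. Take square 3 as the base (bottom).
Fold the four squares in the horizontal row up around 3: 2 -> left, 4 -> right, 5 wraps to the top.
Fold 1 and 6 up from 3: 1 -> back, 6 -> front.
Opposite pairs are therefore: (1, 6), (2, 4), (3, 5).
Face 1 is opposite face 6.
face 6


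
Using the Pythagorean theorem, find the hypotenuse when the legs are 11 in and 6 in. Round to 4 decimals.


Shape: right triangle
Legs a = 11 in, b = 6 in
Formula: c = sqrt(a^2 + b^2)
a^2 = 121, b^2 = 36
a^2 + b^2 = 157
c = sqrt(157)
c = 12.53
12.53 in


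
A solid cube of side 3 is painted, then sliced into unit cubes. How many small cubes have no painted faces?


Large cube: 3 x 3 x 3, cut into unit cubes.
n = 3, so n - 2 = 1
Unpainted cubes form the interior (n - 2)^3 block.
(n - 2)^3 = 1^3 = 1
1 unit cubes


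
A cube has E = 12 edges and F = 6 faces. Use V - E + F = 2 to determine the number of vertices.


Polyhedron: cube
Euler's formula for convex polyhedra: V - E + F = 2
Given: E = 12 edges and F = 6 faces
Solve for V:
V = 2 + E - F = 2 + 12 - 6 = 8
8 vertices


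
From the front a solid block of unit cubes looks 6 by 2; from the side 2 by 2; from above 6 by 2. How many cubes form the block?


Orthographic views of a solid rectangular block:
Front view 6 x 2 -> length = 6, height = 2
Side view 2 x 2 -> width = 2, height = 2 (consistent)
Top view 6 x 2 -> confirms length = 6, width = 2
The block is 6 x 2 x 2.
Total unit cubes = 6 * 2 * 2 = 24
24 unit cubes


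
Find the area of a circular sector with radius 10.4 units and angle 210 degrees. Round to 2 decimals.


Shape: circular sector
Radius r = 10.4 units, Angle = 210 degrees
Formula: A = (angle/360) * pi * r^2
r^2 = 108.16
Fraction of circle = 210/360
A = (210/360) * pi * 108.16
A = 63.093333 * pi
A = 198.21
198.21 units^2


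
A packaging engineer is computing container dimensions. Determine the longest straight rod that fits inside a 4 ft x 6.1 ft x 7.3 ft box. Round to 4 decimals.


Shape: rectangular box (space diagonal)
l = 4 ft, w = 6.1 ft, h = 7.3 ft
Visualize: the diagonal of the base, then a right triangle with that diagonal and the height.
Formula: d = sqrt(l^2 + w^2 + h^2)
l^2 + w^2 + h^2 = 16 + 37.21 + 53.29 = 106.5
d = sqrt(106.5)
d = 10.3199
10.3199 ft


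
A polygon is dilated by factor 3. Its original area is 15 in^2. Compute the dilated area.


Linear scale factor k = 3
Original area = 15 in^2
Rule: under a linear scaling by k, areas scale by k^2.
k^2 = 3^2 = 9
New area = 15 * 9
New area = 135
135 in^2


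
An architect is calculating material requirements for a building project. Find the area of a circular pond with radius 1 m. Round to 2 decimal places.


Shape: circle
Radius r = 1 m
Formula: A = pi * r^2
r^2 = 1^2 = 1
A = pi * 1
A = 3.14
3.14 m^2


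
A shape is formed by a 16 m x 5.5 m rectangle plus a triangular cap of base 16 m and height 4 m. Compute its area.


Composite shape: rectangle + triangle
Rectangle area = 16 * 5.5 = 88
Triangle area = 0.5 * 16 * 4 = 32
Total = 88 + 32
Total = 120
120 m^2


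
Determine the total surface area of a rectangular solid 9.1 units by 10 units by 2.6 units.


Shape: rectangular prism
l = 9.1 units, w = 10 units, h = 2.6 units
Formula: SA = 2(lw + lh + wh)
lw = 91, lh = 23.66, wh = 26
lw + lh + wh = 140.66
SA = 2 * 140.66
SA = 281.32
281.32 units^2


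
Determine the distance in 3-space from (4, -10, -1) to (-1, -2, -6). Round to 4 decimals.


3D distance between two points
P1 = (4, -10, -1), P2 = (-1, -2, -6)
Formula: d = sqrt((x2-x1)^2 + (y2-y1)^2 + (z2-z1)^2)
dx = -1 - 4 = -5
dy = -2 - -10 = 8
dz = -6 - -1 = -5
dx^2 + dy^2 + dz^2 = 25 + 64 + 25 = 114
d = sqrt(114)
d = 10.6771
10.6771 units


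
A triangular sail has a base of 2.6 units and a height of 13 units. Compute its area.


Shape: triangle
Base b = 2.6 units, Height h = 13 units
Formula: A = (1/2) * b * h
A = 0.5 * 2.6 * 13
A = 0.5 * 33.8
A = 16.9
16.9 units^2


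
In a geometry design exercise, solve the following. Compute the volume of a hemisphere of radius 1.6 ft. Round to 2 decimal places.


Shape: hemisphere (half of a sphere)
Radius r = 1.6 ft
Formula: V = (1/2) * (4/3) * pi * r^3 = (2/3) * pi * r^3
r^3 = 4.096
(2/3) * 4.096 = 2.730667
V = 2.730667 * pi
V = 8.58
8.58 ft^3


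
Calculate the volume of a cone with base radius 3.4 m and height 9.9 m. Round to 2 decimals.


Shape: cone
Radius r = 3.4 m, Height h = 9.9 m
Formula: V = (1/3) * pi * r^2 * h
r^2 = 11.56
pi * r^2 * h = pi * 11.56 * 9.9 = 114.444 * pi
V = 114.444 * pi / 3
V = 119.85
119.85 m^3


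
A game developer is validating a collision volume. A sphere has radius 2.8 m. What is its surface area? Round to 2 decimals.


Shape: sphere
Radius r = 2.8 m
Formula: SA = 4 * pi * r^2
r^2 = 7.84
SA = 4 * pi * 7.84
SA = 31.36 * pi
SA = 98.52
98.52 m^2


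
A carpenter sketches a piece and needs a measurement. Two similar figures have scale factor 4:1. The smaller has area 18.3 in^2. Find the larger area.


Linear scale factor k = 4
Original area = 18.3 in^2
Rule: under a linear scaling by k, areas scale by k^2.
k^2 = 4^2 = 16
New area = 18.3 * 16
New area = 292.8
292.8 in^2


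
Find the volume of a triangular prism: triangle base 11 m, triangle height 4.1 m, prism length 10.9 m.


Shape: triangular prism
Triangle base = 11 m, triangle height = 4.1 m, prism length L = 10.9 m
Formula: V = (1/2 * b * h_tri) * L
Cross-section area = 0.5 * 11 * 4.1 = 22.55
V = 22.55 * 10.9
V = 245.795
245.795 m^3


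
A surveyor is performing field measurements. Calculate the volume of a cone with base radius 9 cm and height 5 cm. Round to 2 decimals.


Shape: cone
Radius r = 9 cm, Height h = 5 cm
Formula: V = (1/3) * pi * r^2 * h
r^2 = 81
pi * r^2 * h = pi * 81 * 5 = 405 * pi
V = 405 * pi / 3
V = 424.12
424.12 cm^3


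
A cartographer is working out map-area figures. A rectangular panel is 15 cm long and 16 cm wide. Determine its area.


Shape: rectangle
Length l = 15 cm, Width w = 16 cm
Formula: A = l * w
A = 15 * 16
A = 240
240 cm^2


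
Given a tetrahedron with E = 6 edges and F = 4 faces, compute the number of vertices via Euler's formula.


Polyhedron: tetrahedron
Euler's formula for convex polyhedra: V - E + F = 2
Given: E = 6 edges and F = 4 faces
Solve for V:
V = 2 + E - F = 2 + 6 - 4 = 4
4 vertices


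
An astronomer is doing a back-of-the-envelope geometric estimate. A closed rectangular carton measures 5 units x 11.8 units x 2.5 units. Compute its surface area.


Shape: rectangular prism
l = 5 units, w = 11.8 units, h = 2.5 units
Formula: SA = 2(lw + lh + wh)
lw = 59, lh = 12.5, wh = 29.5
lw + lh + wh = 101
SA = 2 * 101
SA = 202
202 units^2


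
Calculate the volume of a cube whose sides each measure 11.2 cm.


Shape: cube
Side s = 11.2 cm
Formula: V = s^3
V = 11.2 * 11.2 * 11.2
V = 125.44 * 11.2
V = 1404.928
1404.928 cm^3


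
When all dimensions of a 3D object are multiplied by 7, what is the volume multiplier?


Linear scale factor k = 7
Rule: under a linear scaling by k, volumes scale by k^3.
k^3 = 7 * 7 * 7
k^3 = 49 * 7
k^3 = 343
Volume scales by a factor of 343.
343 (dimensionless)


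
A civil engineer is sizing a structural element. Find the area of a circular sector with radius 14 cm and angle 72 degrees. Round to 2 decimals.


Shape: circular sector
Radius r = 14 cm, Angle = 72 degrees
Formula: A = (angle/360) * pi * r^2
r^2 = 196
Fraction of circle = 72/360
A = (72/360) * pi * 196
A = 39.2 * pi
A = 123.15
123.15 cm^2


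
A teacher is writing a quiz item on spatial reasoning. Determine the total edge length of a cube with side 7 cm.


Shape: cube
Side s = 7 cm
A cube has 12 edges, all equal.
Formula: total edge length = 12 * s
Total = 12 * 7
Total = 84
84 cm


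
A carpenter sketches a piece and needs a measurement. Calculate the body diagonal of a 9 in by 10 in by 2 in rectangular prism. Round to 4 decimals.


Shape: rectangular box (space diagonal)
l = 9 in, w = 10 in, h = 2 in
Visualize: the diagonal of the base, then a right triangle with that diagonal and the height.
Formula: d = sqrt(l^2 + w^2 + h^2)
l^2 + w^2 + h^2 = 81 + 100 + 4 = 185
d = sqrt(185)
d = 13.6015
13.6015 in


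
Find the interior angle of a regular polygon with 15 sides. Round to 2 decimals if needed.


Shape: regular pentadecagon (15 sides)
Formula: interior angle = (n - 2) * 180 / n
(n - 2) = 13
(n - 2) * 180 = 2340
angle = 2340 / 15
angle = 156
156 degrees


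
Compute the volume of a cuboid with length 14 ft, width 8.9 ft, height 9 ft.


Shape: rectangular prism
l = 14 ft, w = 8.9 ft, h = 9 ft
Formula: V = l * w * h
V = 14 * 8.9 * 9
V = 124.6 * 9
V = 1121.4
1121.4 ft^3


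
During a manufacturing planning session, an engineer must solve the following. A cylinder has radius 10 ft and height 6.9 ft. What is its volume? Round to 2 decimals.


Shape: cylinder
Radius r = 10 ft, Height h = 6.9 ft
Formula: V = pi * r^2 * h
r^2 = 100
V = pi * 100 * 6.9
V = 690 * pi
V = 2167.7
2167.7 ft^3


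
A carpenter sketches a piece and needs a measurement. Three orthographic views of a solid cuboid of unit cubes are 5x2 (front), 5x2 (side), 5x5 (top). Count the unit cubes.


Orthographic views of a solid rectangular block:
Front view 5 x 2 -> length = 5, height = 2
Side view 5 x 2 -> width = 5, height = 2 (consistent)
Top view 5 x 5 -> confirms length = 5, width = 5
The block is 5 x 5 x 2.
Total unit cubes = 5 * 5 * 2 = 50
50 unit cubes


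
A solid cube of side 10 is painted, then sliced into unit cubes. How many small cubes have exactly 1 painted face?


Large cube: 10 x 10 x 10, cut into unit cubes.
n = 10, so n - 2 = 8
Cubes with 1 painted face lie in the interior of each face.
A cube has 6 faces; each contributes (n - 2)^2 = 64 such cubes.
Count = 6 * 64 = 384
384 unit cubes


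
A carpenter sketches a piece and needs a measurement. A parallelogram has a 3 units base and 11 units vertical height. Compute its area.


Shape: parallelogram
Base b = 3 units, Height h = 11 units
Formula: A = b * h
A = 3 * 11
A = 33
33 units^2


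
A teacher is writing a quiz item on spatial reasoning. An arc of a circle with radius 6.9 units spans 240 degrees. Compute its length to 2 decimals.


Shape: circular arc
Radius r = 6.9 units, Angle = 240 degrees
Formula: L = (angle/360) * 2 * pi * r
2 * pi * r = 13.8 * pi
L = (240/360) * 13.8 * pi
L = 9.2 * pi
L = 28.9
28.9 units


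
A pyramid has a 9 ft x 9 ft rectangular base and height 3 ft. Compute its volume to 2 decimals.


Shape: rectangular pyramid
Base: 9 ft x 9 ft, Height h = 3 ft
Formula: V = (1/3) * base_area * h
base_area = 9 * 9 = 81
base_area * h = 81 * 3 = 243
V = 243 / 3
V = 81
81 ft^3


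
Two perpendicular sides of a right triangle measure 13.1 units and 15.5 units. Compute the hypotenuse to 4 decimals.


Shape: right triangle
Legs a = 13.1 units, b = 15.5 units
Formula: c = sqrt(a^2 + b^2)
a^2 = 171.61, b^2 = 240.25
a^2 + b^2 = 411.86
c = sqrt(411.86)
c = 20.2943
20.2943 units


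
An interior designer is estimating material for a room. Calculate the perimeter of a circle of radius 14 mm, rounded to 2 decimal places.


Shape: circle
Radius r = 14 mm
Formula: C = 2 * pi * r
C = 2 * pi * 14
C = 28 * pi
C = 87.96
87.96 mm


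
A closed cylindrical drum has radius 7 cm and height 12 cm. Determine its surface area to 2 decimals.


Shape: closed cylinder
Radius r = 7 cm, Height h = 12 cm
Formula: SA = 2*pi*r^2 + 2*pi*r*h = 2*pi*r*(r + h)
r + h = 19
2 * r * (r + h) = 2 * 7 * 19 = 266
SA = 266 * pi
SA = 835.66
835.66 cm^2


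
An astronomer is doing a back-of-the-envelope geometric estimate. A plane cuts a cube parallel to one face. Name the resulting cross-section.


Solid: cube
Cutting plane: parallel to one face
Visualize the intersection of the plane with the solid's surface.
The boundary of the cut region is a square.
square


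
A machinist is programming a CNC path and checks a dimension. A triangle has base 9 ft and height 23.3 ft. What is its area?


Shape: triangle
Base b = 9 ft, Height h = 23.3 ft
Formula: A = (1/2) * b * h
A = 0.5 * 9 * 23.3
A = 0.5 * 209.7
A = 104.85
104.85 ft^2


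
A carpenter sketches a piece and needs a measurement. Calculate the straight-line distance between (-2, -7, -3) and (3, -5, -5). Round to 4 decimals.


3D distance between two points
P1 = (-2, -7, -3), P2 = (3, -5, -5)
Formula: d = sqrt((x2-x1)^2 + (y2-y1)^2 + (z2-z1)^2)
dx = 3 - -2 = 5
dy = -5 - -7 = 2
dz = -5 - -3 = -2
dx^2 + dy^2 + dz^2 = 25 + 4 + 4 = 33
d = sqrt(33)
d = 5.7446
5.7446 units


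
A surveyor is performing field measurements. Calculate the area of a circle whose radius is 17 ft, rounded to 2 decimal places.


Shape: circle
Radius r = 17 ft
Formula: A = pi * r^2
r^2 = 17^2 = 289
A = pi * 289
A = 907.92
907.92 ft^2


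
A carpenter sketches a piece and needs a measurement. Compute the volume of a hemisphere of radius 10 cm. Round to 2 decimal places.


Shape: hemisphere (half of a sphere)
Radius r = 10 cm
Formula: V = (1/2) * (4/3) * pi * r^3 = (2/3) * pi * r^3
r^3 = 1000
(2/3) * 1000 = 666.666667
V = 666.666667 * pi
V = 2094.4
2094.4 cm^3


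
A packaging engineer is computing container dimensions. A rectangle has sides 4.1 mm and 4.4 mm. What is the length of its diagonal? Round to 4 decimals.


Shape: rectangle (diagonal via Pythagoras)
Sides: 4.1 mm and 4.4 mm
Formula: d = sqrt(l^2 + w^2)
l^2 = 16.81, w^2 = 19.36
l^2 + w^2 = 36.17
d = sqrt(36.17)
d = 6.0141
6.0141 mm


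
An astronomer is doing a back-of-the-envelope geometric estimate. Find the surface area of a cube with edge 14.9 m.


Shape: cube
Side s = 14.9 m
A cube has 6 square faces.
Formula: SA = 6 * s^2
s^2 = 222.01
SA = 6 * 222.01
SA = 1332.06
1332.06 m^2


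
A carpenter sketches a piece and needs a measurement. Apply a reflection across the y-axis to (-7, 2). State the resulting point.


Transformation: reflection
Original point: (-7, 2)
Rule for reflection over the y-axis: (x, y) -> (-x, y)
Apply: (-7, 2) -> (7, 2)
(7, 2)


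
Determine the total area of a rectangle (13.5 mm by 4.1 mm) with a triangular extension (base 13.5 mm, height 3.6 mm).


Composite shape: rectangle + triangle
Rectangle area = 13.5 * 4.1 = 55.35
Triangle area = 0.5 * 13.5 * 3.6 = 24.3
Total = 55.35 + 24.3
Total = 79.65
79.65 mm^2


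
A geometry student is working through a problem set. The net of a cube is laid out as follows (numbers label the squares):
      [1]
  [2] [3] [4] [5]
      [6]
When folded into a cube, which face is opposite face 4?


Net: cross layout. Take square 3 as the base (bottom).
Fold the four squares in the horizontal row up around 3: 2 -> left, 4 -> right, 5 wraps to the top.
Fold 1 and 6 up from 3: 1 -> back, 6 -> front.
Opposite pairs are therefore: (1, 6), (2, 4), (3, 5).
Face 4 is opposite face 2.
face 2


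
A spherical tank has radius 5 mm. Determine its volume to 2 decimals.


Shape: sphere
Radius r = 5 mm
Formula: V = (4/3) * pi * r^3
r^3 = 125
(4/3) * 125 = 166.666667
V = 166.666667 * pi
V = 523.6
523.6 mm^3


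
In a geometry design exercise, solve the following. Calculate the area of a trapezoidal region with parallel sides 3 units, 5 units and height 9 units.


Shape: trapezoid
Parallel sides a = 3 units, b = 5 units; Height h = 9 units
Formula: A = (a + b) * h / 2
a + b = 3 + 5 = 8
A = 8 * 9 / 2
A = 72 / 2
A = 36
36 units^2


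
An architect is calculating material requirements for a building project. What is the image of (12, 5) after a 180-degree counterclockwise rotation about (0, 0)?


Transformation: rotation about the origin
Original point: (12, 5)
Rule for 180 deg: (x, y) -> (-x, -y)
Apply: (12, 5) -> (-12, -5)
(-12, -5)


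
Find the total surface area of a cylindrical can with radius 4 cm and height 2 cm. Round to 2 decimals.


Shape: closed cylinder
Radius r = 4 cm, Height h = 2 cm
Formula: SA = 2*pi*r^2 + 2*pi*r*h = 2*pi*r*(r + h)
r + h = 6
2 * r * (r + h) = 2 * 4 * 6 = 48
SA = 48 * pi
SA = 150.8
150.8 cm^2


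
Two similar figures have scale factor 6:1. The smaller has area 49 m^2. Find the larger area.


Linear scale factor k = 6
Original area = 49 m^2
Rule: under a linear scaling by k, areas scale by k^2.
k^2 = 6^2 = 36
New area = 49 * 36
New area = 1764
1764 m^2


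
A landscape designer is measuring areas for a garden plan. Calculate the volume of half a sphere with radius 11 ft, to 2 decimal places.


Shape: hemisphere (half of a sphere)
Radius r = 11 ft
Formula: V = (1/2) * (4/3) * pi * r^3 = (2/3) * pi * r^3
r^3 = 1331
(2/3) * 1331 = 887.333333
V = 887.333333 * pi
V = 2787.64
2787.64 ft^3


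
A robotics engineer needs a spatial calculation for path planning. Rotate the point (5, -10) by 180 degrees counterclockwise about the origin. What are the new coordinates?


Transformation: rotation about the origin
Original point: (5, -10)
Rule for 180 deg: (x, y) -> (-x, -y)
Apply: (5, -10) -> (-5, 10)
(-5, 10)


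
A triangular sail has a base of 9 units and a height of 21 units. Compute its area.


Shape: triangle
Base b = 9 units, Height h = 21 units
Formula: A = (1/2) * b * h
A = 0.5 * 9 * 21
A = 0.5 * 189
A = 94.5
94.5 units^2


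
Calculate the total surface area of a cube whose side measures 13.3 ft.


Shape: cube
Side s = 13.3 ft
A cube has 6 square faces.
Formula: SA = 6 * s^2
s^2 = 176.89
SA = 6 * 176.89
SA = 1061.34
1061.34 ft^2


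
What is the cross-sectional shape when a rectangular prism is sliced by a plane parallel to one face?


Solid: rectangular prism
Cutting plane: parallel to one face
Visualize the intersection of the plane with the solid's surface.
The boundary of the cut region is a rectangle.
rectangle


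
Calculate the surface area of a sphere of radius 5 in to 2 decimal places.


Shape: sphere
Radius r = 5 in
Formula: SA = 4 * pi * r^2
r^2 = 25
SA = 4 * pi * 25
SA = 100 * pi
SA = 314.16
314.16 in^2


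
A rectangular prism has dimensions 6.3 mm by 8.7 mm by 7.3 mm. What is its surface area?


Shape: rectangular prism
l = 6.3 mm, w = 8.7 mm, h = 7.3 mm
Formula: SA = 2(lw + lh + wh)
lw = 54.81, lh = 45.99, wh = 63.51
lw + lh + wh = 164.31
SA = 2 * 164.31
SA = 328.62
328.62 mm^2


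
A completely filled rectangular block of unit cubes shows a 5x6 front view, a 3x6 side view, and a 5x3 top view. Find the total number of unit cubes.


Orthographic views of a solid rectangular block:
Front view 5 x 6 -> length = 5, height = 6
Side view 3 x 6 -> width = 3, height = 6 (consistent)
Top view 5 x 3 -> confirms length = 5, width = 3
The block is 5 x 3 x 6.
Total unit cubes = 5 * 3 * 6 = 90
90 unit cubes


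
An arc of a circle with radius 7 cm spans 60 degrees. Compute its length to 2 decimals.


Shape: circular arc
Radius r = 7 cm, Angle = 60 degrees
Formula: L = (angle/360) * 2 * pi * r
2 * pi * r = 14 * pi
L = (60/360) * 14 * pi
L = 2.333333 * pi
L = 7.33
7.33 cm


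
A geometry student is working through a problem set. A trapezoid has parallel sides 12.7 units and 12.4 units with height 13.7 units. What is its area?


Shape: trapezoid
Parallel sides a = 12.7 units, b = 12.4 units; Height h = 13.7 units
Formula: A = (a + b) * h / 2
a + b = 12.7 + 12.4 = 25.1
A = 25.1 * 13.7 / 2
A = 343.87 / 2
A = 171.935
171.935 units^2


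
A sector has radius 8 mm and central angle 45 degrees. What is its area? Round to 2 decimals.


Shape: circular sector
Radius r = 8 mm, Angle = 45 degrees
Formula: A = (angle/360) * pi * r^2
r^2 = 64
Fraction of circle = 45/360
A = (45/360) * pi * 64
A = 8 * pi
A = 25.13
25.13 mm^2


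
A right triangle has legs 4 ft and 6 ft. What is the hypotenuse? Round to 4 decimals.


Shape: right triangle
Legs a = 4 ft, b = 6 ft
Formula: c = sqrt(a^2 + b^2)
a^2 = 16, b^2 = 36
a^2 + b^2 = 52
c = sqrt(52)
c = 7.2111
7.2111 ft


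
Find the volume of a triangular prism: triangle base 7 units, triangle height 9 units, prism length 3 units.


Shape: triangular prism
Triangle base = 7 units, triangle height = 9 units, prism length L = 3 units
Formula: V = (1/2 * b * h_tri) * L
Cross-section area = 0.5 * 7 * 9 = 31.5
V = 31.5 * 3
V = 94.5
94.5 units^3


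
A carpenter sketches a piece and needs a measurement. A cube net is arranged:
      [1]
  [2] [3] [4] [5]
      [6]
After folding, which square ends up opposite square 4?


Net: cross layout. Take square 3 as the base (bottom).
Fold the four squares in the horizontal row up around 3: 2 -> left, 4 -> right, 5 wraps to the top.
Fold 1 and 6 up from 3: 1 -> back, 6 -> front.
Opposite pairs are therefore: (1, 6), (2, 4), (3, 5).
Face 4 is opposite face 2.
face 2


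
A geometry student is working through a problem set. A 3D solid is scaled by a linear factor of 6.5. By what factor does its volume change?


Linear scale factor k = 6.5
Rule: under a linear scaling by k, volumes scale by k^3.
k^3 = 6.5 * 6.5 * 6.5
k^3 = 42.25 * 6.5
k^3 = 274.625
Volume scales by a factor of 274.625.
274.625 (dimensionless)


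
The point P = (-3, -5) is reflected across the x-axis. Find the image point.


Transformation: reflection
Original point: (-3, -5)
Rule for reflection over the x-axis: (x, y) -> (x, -y)
Apply: (-3, -5) -> (-3, 5)
(-3, 5)


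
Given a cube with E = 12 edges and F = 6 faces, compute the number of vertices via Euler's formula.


Polyhedron: cube
Euler's formula for convex polyhedra: V - E + F = 2
Given: E = 12 edges and F = 6 faces
Solve for V:
V = 2 + E - F = 2 + 12 - 6 = 8
8 vertices


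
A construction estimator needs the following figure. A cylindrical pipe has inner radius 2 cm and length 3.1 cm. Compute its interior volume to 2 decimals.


Shape: cylinder
Radius r = 2 cm, Height h = 3.1 cm
Formula: V = pi * r^2 * h
r^2 = 4
V = pi * 4 * 3.1
V = 12.4 * pi
V = 38.96
38.96 cm^3


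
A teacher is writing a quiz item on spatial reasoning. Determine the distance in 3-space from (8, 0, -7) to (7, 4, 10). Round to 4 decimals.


3D distance between two points
P1 = (8, 0, -7), P2 = (7, 4, 10)
Formula: d = sqrt((x2-x1)^2 + (y2-y1)^2 + (z2-z1)^2)
dx = 7 - 8 = -1
dy = 4 - 0 = 4
dz = 10 - -7 = 17
dx^2 + dy^2 + dz^2 = 1 + 16 + 289 = 306
d = sqrt(306)
d = 17.4929
17.4929 units


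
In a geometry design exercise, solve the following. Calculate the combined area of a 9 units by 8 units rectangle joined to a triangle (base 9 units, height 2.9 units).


Composite shape: rectangle + triangle
Rectangle area = 9 * 8 = 72
Triangle area = 0.5 * 9 * 2.9 = 13.05
Total = 72 + 13.05
Total = 85.05
85.05 units^2


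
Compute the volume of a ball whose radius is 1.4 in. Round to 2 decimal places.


Shape: sphere
Radius r = 1.4 in
Formula: V = (4/3) * pi * r^3
r^3 = 2.744
(4/3) * 2.744 = 3.658667
V = 3.658667 * pi
V = 11.49
11.49 in^3


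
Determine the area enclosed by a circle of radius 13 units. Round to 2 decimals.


Shape: circle
Radius r = 13 units
Formula: A = pi * r^2
r^2 = 13^2 = 169
A = pi * 169
A = 530.93
530.93 units^2


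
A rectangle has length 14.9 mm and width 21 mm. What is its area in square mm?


Shape: rectangle
Length l = 14.9 mm, Width w = 21 mm
Formula: A = l * w
A = 14.9 * 21
A = 312.9
312.9 mm^2


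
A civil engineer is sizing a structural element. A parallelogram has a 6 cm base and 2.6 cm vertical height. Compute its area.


Shape: parallelogram
Base b = 6 cm, Height h = 2.6 cm
Formula: A = b * h
A = 6 * 2.6
A = 15.6
15.6 cm^2


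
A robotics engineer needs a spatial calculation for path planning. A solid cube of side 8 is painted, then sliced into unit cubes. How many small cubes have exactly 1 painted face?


Large cube: 8 x 8 x 8, cut into unit cubes.
n = 8, so n - 2 = 6
Cubes with 1 painted face lie in the interior of each face.
A cube has 6 faces; each contributes (n - 2)^2 = 36 such cubes.
Count = 6 * 36 = 216
216 unit cubes


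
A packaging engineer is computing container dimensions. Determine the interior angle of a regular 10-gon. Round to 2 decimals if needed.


Shape: regular decagon (10 sides)
Formula: interior angle = (n - 2) * 180 / n
(n - 2) = 8
(n - 2) * 180 = 1440
angle = 1440 / 10
angle = 144
144 degrees


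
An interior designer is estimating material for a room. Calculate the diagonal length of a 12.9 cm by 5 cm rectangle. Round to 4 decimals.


Shape: rectangle (diagonal via Pythagoras)
Sides: 12.9 cm and 5 cm
Formula: d = sqrt(l^2 + w^2)
l^2 = 166.41, w^2 = 25
l^2 + w^2 = 191.41
d = sqrt(191.41)
d = 13.8351
13.8351 cm


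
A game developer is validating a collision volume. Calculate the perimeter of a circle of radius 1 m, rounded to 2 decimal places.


Shape: circle
Radius r = 1 m
Formula: C = 2 * pi * r
C = 2 * pi * 1
C = 2 * pi
C = 6.28
6.28 m


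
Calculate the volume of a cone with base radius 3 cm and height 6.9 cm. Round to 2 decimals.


Shape: cone
Radius r = 3 cm, Height h = 6.9 cm
Formula: V = (1/3) * pi * r^2 * h
r^2 = 9
pi * r^2 * h = pi * 9 * 6.9 = 62.1 * pi
V = 62.1 * pi / 3
V = 65.03
65.03 cm^3


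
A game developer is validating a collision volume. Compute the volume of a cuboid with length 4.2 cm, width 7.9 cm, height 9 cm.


Shape: rectangular prism
l = 4.2 cm, w = 7.9 cm, h = 9 cm
Formula: V = l * w * h
V = 4.2 * 7.9 * 9
V = 33.18 * 9
V = 298.62
298.62 cm^3


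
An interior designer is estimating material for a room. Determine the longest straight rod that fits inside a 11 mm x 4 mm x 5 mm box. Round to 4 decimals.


Shape: rectangular box (space diagonal)
l = 11 mm, w = 4 mm, h = 5 mm
Visualize: the diagonal of the base, then a right triangle with that diagonal and the height.
Formula: d = sqrt(l^2 + w^2 + h^2)
l^2 + w^2 + h^2 = 121 + 16 + 25 = 162
d = sqrt(162)
d = 12.7279
12.7279 mm


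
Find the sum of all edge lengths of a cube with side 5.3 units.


Shape: cube
Side s = 5.3 units
A cube has 12 edges, all equal.
Formula: total edge length = 12 * s
Total = 12 * 5.3
Total = 63.6
63.6 units


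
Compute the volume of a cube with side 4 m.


Shape: cube
Side s = 4 m
Formula: V = s^3
V = 4 * 4 * 4
V = 16 * 4
V = 64
64 m^3


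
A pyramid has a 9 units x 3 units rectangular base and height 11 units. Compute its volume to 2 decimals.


Shape: rectangular pyramid
Base: 9 units x 3 units, Height h = 11 units
Formula: V = (1/3) * base_area * h
base_area = 9 * 3 = 27
base_area * h = 27 * 11 = 297
V = 297 / 3
V = 99
99 units^3


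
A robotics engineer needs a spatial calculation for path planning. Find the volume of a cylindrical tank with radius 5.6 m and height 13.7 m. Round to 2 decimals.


Shape: cylinder
Radius r = 5.6 m, Height h = 13.7 m
Formula: V = pi * r^2 * h
r^2 = 31.36
V = pi * 31.36 * 13.7
V = 429.632 * pi
V = 1349.73
1349.73 m^3


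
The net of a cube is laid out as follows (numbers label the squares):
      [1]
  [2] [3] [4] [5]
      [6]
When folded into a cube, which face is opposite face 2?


Net: cross layout. Take square 3 as the base (bottom).
Fold the four squares in the horizontal row up around 3: 2 -> left, 4 -> right, 5 wraps to the top.
Fold 1 and 6 up from 3: 1 -> back, 6 -> front.
Opposite pairs are therefore: (1, 6), (2, 4), (3, 5).
Face 2 is opposite face 4.
face 4


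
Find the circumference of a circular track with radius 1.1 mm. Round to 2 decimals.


Shape: circle
Radius r = 1.1 mm
Formula: C = 2 * pi * r
C = 2 * pi * 1.1
C = 2.2 * pi
C = 6.91
6.91 mm


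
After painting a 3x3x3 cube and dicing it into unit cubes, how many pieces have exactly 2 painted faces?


Large cube: 3 x 3 x 3, cut into unit cubes.
n = 3, so n - 2 = 1
Cubes with 2 painted faces lie along the edges, excluding corners.
A cube has 12 edges; each contributes (n - 2) = 1 such cubes.
Count = 12 * 1 = 12
12 unit cubes


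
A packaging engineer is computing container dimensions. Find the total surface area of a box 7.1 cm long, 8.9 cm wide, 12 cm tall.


Shape: rectangular prism
l = 7.1 cm, w = 8.9 cm, h = 12 cm
Formula: SA = 2(lw + lh + wh)
lw = 63.19, lh = 85.2, wh = 106.8
lw + lh + wh = 255.19
SA = 2 * 255.19
SA = 510.38
510.38 cm^2


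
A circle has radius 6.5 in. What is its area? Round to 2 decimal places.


Shape: circle
Radius r = 6.5 in
Formula: A = pi * r^2
r^2 = 6.5^2 = 42.25
A = pi * 42.25
A = 132.73
132.73 in^2


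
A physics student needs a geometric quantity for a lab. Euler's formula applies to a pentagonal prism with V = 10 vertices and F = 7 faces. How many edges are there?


Polyhedron: pentagonal prism
Euler's formula for convex polyhedra: V - E + F = 2
Given: V = 10 vertices and F = 7 faces
Solve for E:
E = V + F - 2 = 10 + 7 - 2 = 15
15 edges


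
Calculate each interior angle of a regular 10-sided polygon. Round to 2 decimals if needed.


Shape: regular decagon (10 sides)
Formula: interior angle = (n - 2) * 180 / n
(n - 2) = 8
(n - 2) * 180 = 1440
angle = 1440 / 10
angle = 144
144 degrees


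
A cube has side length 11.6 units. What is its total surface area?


Shape: cube
Side s = 11.6 units
A cube has 6 square faces.
Formula: SA = 6 * s^2
s^2 = 134.56
SA = 6 * 134.56
SA = 807.36
807.36 units^2


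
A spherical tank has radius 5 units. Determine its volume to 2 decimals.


Shape: sphere
Radius r = 5 units
Formula: V = (4/3) * pi * r^3
r^3 = 125
(4/3) * 125 = 166.666667
V = 166.666667 * pi
V = 523.6
523.6 units^3


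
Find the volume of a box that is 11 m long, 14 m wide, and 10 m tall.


Shape: rectangular prism
l = 11 m, w = 14 m, h = 10 m
Formula: V = l * w * h
V = 11 * 14 * 10
V = 154 * 10
V = 1540
1540 m^3


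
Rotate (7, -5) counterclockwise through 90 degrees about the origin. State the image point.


Transformation: rotation about the origin
Original point: (7, -5)
Rule for 90 deg counterclockwise: (x, y) -> (-y, x)
Apply: (7, -5) -> (5, 7)
(5, 7)


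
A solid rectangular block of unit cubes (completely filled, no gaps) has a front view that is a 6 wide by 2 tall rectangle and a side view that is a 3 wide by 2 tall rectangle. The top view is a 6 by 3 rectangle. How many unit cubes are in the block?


Orthographic views of a solid rectangular block:
Front view 6 x 2 -> length = 6, height = 2
Side view 3 x 2 -> width = 3, height = 2 (consistent)
Top view 6 x 3 -> confirms length = 6, width = 3
The block is 6 x 3 x 2.
Total unit cubes = 6 * 3 * 2 = 36
36 unit cubes


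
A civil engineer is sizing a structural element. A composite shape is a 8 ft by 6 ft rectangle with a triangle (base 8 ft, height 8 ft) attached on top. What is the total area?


Composite shape: rectangle + triangle
Rectangle area = 8 * 6 = 48
Triangle area = 0.5 * 8 * 8 = 32
Total = 48 + 32
Total = 80
80 ft^2


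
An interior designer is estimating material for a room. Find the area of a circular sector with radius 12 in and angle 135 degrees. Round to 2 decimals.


Shape: circular sector
Radius r = 12 in, Angle = 135 degrees
Formula: A = (angle/360) * pi * r^2
r^2 = 144
Fraction of circle = 135/360
A = (135/360) * pi * 144
A = 54 * pi
A = 169.65
169.65 in^2


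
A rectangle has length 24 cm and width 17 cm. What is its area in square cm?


Shape: rectangle
Length l = 24 cm, Width w = 17 cm
Formula: A = l * w
A = 24 * 17
A = 408
408 cm^2


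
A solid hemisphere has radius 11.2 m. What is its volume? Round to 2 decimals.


Shape: hemisphere (half of a sphere)
Radius r = 11.2 m
Formula: V = (1/2) * (4/3) * pi * r^3 = (2/3) * pi * r^3
r^3 = 1404.928
(2/3) * 1404.928 = 936.618667
V = 936.618667 * pi
V = 2942.47
2942.47 m^3


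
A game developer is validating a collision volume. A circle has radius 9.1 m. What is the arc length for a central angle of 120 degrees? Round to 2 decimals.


Shape: circular arc
Radius r = 9.1 m, Angle = 120 degrees
Formula: L = (angle/360) * 2 * pi * r
2 * pi * r = 18.2 * pi
L = (120/360) * 18.2 * pi
L = 6.066667 * pi
L = 19.06
19.06 m


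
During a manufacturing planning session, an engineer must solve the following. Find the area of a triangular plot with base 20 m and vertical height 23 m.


Shape: triangle
Base b = 20 m, Height h = 23 m
Formula: A = (1/2) * b * h
A = 0.5 * 20 * 23
A = 0.5 * 460
A = 230
230 m^2


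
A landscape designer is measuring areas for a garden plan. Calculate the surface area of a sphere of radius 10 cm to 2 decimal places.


Shape: sphere
Radius r = 10 cm
Formula: SA = 4 * pi * r^2
r^2 = 100
SA = 4 * pi * 100
SA = 400 * pi
SA = 1256.64
1256.64 cm^2


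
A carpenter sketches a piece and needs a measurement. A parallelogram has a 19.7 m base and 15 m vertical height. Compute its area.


Shape: parallelogram
Base b = 19.7 m, Height h = 15 m
Formula: A = b * h
A = 19.7 * 15
A = 295.5
295.5 m^2


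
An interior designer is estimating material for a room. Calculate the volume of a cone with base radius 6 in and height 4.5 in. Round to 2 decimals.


Shape: cone
Radius r = 6 in, Height h = 4.5 in
Formula: V = (1/3) * pi * r^2 * h
r^2 = 36
pi * r^2 * h = pi * 36 * 4.5 = 162 * pi
V = 162 * pi / 3
V = 169.65
169.65 in^3


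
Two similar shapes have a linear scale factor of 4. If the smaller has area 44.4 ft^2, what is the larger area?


Linear scale factor k = 4
Original area = 44.4 ft^2
Rule: under a linear scaling by k, areas scale by k^2.
k^2 = 4^2 = 16
New area = 44.4 * 16
New area = 710.4
710.4 ft^2


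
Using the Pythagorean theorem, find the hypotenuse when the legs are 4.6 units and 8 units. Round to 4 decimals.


Shape: right triangle
Legs a = 4.6 units, b = 8 units
Formula: c = sqrt(a^2 + b^2)
a^2 = 21.16, b^2 = 64
a^2 + b^2 = 85.16
c = sqrt(85.16)
c = 9.2282
9.2282 units


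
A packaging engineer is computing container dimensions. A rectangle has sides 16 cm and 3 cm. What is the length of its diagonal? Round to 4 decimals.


Shape: rectangle (diagonal via Pythagoras)
Sides: 16 cm and 3 cm
Formula: d = sqrt(l^2 + w^2)
l^2 = 256, w^2 = 9
l^2 + w^2 = 265
d = sqrt(265)
d = 16.2788
16.2788 cm
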